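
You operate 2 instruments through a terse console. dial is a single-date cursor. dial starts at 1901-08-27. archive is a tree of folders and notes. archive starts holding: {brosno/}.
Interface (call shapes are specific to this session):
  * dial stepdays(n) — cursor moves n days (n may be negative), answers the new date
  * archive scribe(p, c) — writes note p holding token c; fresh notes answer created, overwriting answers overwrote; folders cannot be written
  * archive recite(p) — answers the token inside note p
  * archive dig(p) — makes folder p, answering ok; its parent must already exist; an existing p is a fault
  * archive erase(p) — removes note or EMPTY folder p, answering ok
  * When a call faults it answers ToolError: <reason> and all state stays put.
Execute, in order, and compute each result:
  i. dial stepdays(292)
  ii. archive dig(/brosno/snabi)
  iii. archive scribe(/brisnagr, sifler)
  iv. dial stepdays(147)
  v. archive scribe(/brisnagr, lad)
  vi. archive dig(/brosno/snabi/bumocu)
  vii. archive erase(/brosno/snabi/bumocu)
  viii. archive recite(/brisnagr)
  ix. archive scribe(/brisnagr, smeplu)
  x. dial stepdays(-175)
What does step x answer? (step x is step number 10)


Using dial stepdays on n→292, and see 1902-06-15.
Now I run archive dig on p→/brosno/snabi, which returns ok.
I invoke archive scribe on p→/brisnagr, c→sifler, and observe created.
I call dial stepdays on n→147, which returns 1902-11-09.
Calling archive scribe on p→/brisnagr, c→lad, and observe overwrote.
Now I run archive dig on p→/brosno/snabi/bumocu, → ok.
I try archive erase on p→/brosno/snabi/bumocu, → ok.
Now I run archive recite on p→/brisnagr: lad.
Invoking archive scribe on p→/brisnagr, c→smeplu, which returns overwrote.
I call dial stepdays on n→-175, yielding 1902-05-18.

Answer: 1902-05-18


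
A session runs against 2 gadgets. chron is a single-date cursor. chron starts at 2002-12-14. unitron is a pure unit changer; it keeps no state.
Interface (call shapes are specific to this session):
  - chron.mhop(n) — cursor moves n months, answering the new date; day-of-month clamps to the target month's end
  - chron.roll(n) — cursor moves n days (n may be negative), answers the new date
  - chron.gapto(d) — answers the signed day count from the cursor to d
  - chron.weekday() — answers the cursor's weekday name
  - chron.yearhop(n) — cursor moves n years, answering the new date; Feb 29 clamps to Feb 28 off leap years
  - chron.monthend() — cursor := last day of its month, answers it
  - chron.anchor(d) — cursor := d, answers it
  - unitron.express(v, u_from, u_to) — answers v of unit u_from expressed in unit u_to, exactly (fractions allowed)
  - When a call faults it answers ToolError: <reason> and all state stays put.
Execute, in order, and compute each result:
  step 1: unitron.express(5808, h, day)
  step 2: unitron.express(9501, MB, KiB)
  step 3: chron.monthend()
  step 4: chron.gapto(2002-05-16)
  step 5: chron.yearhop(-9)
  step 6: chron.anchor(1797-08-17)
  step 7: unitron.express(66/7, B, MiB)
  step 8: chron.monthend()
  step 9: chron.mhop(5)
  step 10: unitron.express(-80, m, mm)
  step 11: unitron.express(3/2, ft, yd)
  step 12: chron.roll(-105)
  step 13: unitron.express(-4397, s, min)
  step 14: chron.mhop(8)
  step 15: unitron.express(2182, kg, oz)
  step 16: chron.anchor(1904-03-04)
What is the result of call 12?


Answer: 1797-10-18

Derivation:
~$ unitron.express v=5808 u_from=h u_to=day
  242
~$ unitron.express v=9501 u_from=MB u_to=KiB
  148453125/16
~$ chron.monthend
  2002-12-31
~$ chron.gapto d=2002-05-16
  -229
~$ chron.yearhop n=-9
  1993-12-31
~$ chron.anchor d=1797-08-17
  1797-08-17
~$ unitron.express v=66/7 u_from=B u_to=MiB
  33/3670016
~$ chron.monthend
  1797-08-31
~$ chron.mhop n=5
  1798-01-31
~$ unitron.express v=-80 u_from=m u_to=mm
  -80000
~$ unitron.express v=3/2 u_from=ft u_to=yd
  1/2
~$ chron.roll n=-105
  1797-10-18
~$ unitron.express v=-4397 u_from=s u_to=min
  -4397/60
~$ chron.mhop n=8
  1798-06-18
~$ unitron.express v=2182 u_from=kg u_to=oz
  3491200000000/45359237
~$ chron.anchor d=1904-03-04
  1904-03-04


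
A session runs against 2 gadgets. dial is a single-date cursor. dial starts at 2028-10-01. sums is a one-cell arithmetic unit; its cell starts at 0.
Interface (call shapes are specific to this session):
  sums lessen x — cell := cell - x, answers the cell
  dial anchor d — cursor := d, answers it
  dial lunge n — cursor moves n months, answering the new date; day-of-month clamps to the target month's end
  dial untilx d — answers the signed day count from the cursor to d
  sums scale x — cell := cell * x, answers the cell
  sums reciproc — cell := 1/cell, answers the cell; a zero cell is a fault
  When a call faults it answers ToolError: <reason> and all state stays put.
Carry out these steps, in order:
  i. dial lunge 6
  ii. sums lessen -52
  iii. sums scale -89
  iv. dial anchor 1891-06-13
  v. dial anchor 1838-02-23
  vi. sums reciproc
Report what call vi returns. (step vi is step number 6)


-- 1. dial lunge(n: 6) : 2029-04-01
-- 2. sums lessen(x: -52) : 52
-- 3. sums scale(x: -89) : -4628
-- 4. dial anchor(d: 1891-06-13) : 1891-06-13
-- 5. dial anchor(d: 1838-02-23) : 1838-02-23
-- 6. sums reciproc() : -1/4628

Answer: -1/4628


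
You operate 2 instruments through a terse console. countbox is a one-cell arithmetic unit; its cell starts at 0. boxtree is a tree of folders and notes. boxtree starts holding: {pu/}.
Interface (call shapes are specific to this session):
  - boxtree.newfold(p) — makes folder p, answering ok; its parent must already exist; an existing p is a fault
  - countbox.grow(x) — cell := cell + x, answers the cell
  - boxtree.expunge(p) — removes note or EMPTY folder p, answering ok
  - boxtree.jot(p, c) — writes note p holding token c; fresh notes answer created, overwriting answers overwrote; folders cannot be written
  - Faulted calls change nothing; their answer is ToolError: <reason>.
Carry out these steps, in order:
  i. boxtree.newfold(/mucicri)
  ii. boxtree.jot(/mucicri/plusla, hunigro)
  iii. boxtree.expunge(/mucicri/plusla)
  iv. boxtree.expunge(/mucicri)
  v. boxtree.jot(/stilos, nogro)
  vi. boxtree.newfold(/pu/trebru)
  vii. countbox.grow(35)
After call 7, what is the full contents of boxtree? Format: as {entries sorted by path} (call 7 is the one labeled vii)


Now I run boxtree.newfold passing /mucicri, which returns ok.
Then boxtree.jot passing /mucicri/plusla, hunigro, yielding created.
I invoke boxtree.expunge passing /mucicri/plusla, and see ok.
Then boxtree.expunge passing /mucicri: ok.
I try boxtree.jot passing /stilos, nogro: created.
I invoke boxtree.newfold passing /pu/trebru, and get ok.
Invoking countbox.grow passing 35: 35.

Answer: {pu/, pu/trebru/, stilos=nogro}


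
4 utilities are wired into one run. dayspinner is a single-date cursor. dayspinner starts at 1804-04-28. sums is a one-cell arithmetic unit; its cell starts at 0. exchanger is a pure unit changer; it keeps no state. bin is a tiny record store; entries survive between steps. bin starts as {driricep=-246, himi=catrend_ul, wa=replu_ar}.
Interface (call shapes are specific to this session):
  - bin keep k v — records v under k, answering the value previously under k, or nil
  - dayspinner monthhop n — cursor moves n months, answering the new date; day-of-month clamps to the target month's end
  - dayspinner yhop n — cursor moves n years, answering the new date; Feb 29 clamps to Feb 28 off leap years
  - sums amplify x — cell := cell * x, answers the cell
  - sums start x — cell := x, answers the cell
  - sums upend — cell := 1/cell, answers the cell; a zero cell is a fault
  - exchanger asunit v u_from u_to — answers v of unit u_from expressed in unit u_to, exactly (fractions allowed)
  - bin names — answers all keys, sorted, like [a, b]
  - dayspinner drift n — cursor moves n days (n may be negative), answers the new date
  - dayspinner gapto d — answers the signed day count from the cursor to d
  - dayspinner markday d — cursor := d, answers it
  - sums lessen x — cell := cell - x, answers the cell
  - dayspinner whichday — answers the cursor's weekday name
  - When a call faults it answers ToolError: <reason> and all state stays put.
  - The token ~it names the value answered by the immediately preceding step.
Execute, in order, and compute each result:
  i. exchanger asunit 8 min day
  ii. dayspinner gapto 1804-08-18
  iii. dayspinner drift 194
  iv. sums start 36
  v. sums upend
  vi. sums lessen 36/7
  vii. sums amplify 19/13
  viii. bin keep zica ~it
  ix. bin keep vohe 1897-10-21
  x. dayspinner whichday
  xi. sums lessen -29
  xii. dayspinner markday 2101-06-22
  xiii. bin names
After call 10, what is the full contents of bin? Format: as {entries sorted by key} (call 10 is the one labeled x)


! 1. exchanger asunit(v='8', u_from='min', u_to='day') -> 1/180
! 2. dayspinner gapto(d='1804-08-18') -> 112
! 3. dayspinner drift(n='194') -> 1804-11-08
! 4. sums start(x='36') -> 36
! 5. sums upend() -> 1/36
! 6. sums lessen(x='36/7') -> -1289/252
! 7. sums amplify(x='19/13') -> -24491/3276
! 8. bin keep(k='zica', v='~it') -> nil
! 9. bin keep(k='vohe', v='1897-10-21') -> nil
! 10. dayspinner whichday() -> Thursday
! 11. sums lessen(x='-29') -> 70513/3276
! 12. dayspinner markday(d='2101-06-22') -> 2101-06-22
! 13. bin names() -> [driricep, himi, vohe, wa, zica]

Answer: {driricep=-246, himi=catrend_ul, vohe=1897-10-21, wa=replu_ar, zica=-24491/3276}


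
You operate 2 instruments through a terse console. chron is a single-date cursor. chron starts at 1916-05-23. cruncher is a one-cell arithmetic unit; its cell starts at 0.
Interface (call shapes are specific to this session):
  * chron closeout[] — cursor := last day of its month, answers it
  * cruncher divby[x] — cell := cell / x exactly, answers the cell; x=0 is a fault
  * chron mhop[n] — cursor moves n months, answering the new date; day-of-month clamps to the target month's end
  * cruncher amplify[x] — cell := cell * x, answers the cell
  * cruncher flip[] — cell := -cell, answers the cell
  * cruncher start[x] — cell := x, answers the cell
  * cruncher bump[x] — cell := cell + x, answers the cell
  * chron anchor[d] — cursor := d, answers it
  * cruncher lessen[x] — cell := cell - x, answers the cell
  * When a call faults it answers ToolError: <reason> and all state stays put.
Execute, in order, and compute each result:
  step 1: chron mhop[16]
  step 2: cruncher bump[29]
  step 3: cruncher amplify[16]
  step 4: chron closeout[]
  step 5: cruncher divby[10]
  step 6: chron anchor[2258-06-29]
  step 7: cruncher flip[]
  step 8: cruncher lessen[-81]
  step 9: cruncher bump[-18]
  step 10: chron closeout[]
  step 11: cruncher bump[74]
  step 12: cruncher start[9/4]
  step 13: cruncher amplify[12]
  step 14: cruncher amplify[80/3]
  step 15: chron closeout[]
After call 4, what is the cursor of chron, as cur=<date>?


>>> chron mhop n→16
:: 1917-09-23
>>> cruncher bump x→29
:: 29
>>> cruncher amplify x→16
:: 464
>>> chron closeout
:: 1917-09-30
>>> cruncher divby x→10
:: 232/5
>>> chron anchor d→2258-06-29
:: 2258-06-29
>>> cruncher flip
:: -232/5
>>> cruncher lessen x→-81
:: 173/5
>>> cruncher bump x→-18
:: 83/5
>>> chron closeout
:: 2258-06-30
>>> cruncher bump x→74
:: 453/5
>>> cruncher start x→9/4
:: 9/4
>>> cruncher amplify x→12
:: 27
>>> cruncher amplify x→80/3
:: 720
>>> chron closeout
:: 2258-06-30

Answer: cur=1917-09-30


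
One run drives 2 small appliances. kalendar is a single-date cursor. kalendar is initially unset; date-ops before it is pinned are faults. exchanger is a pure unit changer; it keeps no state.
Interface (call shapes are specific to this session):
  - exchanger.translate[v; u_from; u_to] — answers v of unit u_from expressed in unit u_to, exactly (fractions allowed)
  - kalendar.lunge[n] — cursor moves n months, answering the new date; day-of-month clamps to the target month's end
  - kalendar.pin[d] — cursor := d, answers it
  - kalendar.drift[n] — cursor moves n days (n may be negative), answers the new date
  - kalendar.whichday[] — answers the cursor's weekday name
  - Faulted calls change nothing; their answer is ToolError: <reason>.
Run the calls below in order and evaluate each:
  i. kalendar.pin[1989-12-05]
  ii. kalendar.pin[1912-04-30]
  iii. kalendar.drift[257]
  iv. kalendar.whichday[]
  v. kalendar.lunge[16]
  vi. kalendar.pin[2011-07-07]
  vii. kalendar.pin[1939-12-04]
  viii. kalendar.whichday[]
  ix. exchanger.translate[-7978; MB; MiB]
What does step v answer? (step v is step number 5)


> kalendar.pin 1989-12-05
:: 1989-12-05
> kalendar.pin 1912-04-30
:: 1912-04-30
> kalendar.drift 257
:: 1913-01-12
> kalendar.whichday
:: Sunday
> kalendar.lunge 16
:: 1914-05-12
> kalendar.pin 2011-07-07
:: 2011-07-07
> kalendar.pin 1939-12-04
:: 1939-12-04
> kalendar.whichday
:: Monday
> exchanger.translate -7978 MB MiB
:: -62328125/8192

Answer: 1914-05-12


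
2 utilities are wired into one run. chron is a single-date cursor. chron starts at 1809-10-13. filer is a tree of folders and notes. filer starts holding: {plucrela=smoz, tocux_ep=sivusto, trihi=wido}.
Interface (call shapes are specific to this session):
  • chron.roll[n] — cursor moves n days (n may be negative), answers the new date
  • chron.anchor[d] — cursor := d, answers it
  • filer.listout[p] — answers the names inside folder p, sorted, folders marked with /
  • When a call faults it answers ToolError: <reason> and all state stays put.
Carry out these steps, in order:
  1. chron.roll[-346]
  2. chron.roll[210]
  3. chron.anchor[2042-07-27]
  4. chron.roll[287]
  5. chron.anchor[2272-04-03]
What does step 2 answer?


>> chron.roll(n→-346)
<< 1808-11-01
>> chron.roll(n→210)
<< 1809-05-30
>> chron.anchor(d→2042-07-27)
<< 2042-07-27
>> chron.roll(n→287)
<< 2043-05-10
>> chron.anchor(d→2272-04-03)
<< 2272-04-03

Answer: 1809-05-30


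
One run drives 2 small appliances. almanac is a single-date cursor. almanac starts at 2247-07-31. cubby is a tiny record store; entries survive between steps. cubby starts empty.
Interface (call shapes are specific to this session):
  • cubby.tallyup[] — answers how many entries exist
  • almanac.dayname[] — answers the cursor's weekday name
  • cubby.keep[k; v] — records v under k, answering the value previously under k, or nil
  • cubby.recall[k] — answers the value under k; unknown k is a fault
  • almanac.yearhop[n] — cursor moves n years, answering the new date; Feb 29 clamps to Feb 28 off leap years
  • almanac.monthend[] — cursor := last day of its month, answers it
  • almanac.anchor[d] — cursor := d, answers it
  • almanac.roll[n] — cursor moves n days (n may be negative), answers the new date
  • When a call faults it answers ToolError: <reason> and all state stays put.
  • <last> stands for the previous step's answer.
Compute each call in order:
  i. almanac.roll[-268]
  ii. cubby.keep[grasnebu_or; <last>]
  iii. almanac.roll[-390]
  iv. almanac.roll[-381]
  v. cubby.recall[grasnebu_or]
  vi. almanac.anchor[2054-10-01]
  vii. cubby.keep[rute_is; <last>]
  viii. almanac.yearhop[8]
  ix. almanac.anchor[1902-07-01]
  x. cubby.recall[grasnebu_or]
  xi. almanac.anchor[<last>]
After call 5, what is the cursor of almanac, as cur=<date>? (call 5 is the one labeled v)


# 1. roll(n=-268) -> 2246-11-05
# 2. keep(k=grasnebu_or, v=<last>) -> nil
# 3. roll(n=-390) -> 2245-10-11
# 4. roll(n=-381) -> 2244-09-25
# 5. recall(k=grasnebu_or) -> 2246-11-05
# 6. anchor(d=2054-10-01) -> 2054-10-01
# 7. keep(k=rute_is, v=<last>) -> nil
# 8. yearhop(n=8) -> 2062-10-01
# 9. anchor(d=1902-07-01) -> 1902-07-01
# 10. recall(k=grasnebu_or) -> 2246-11-05
# 11. anchor(d=<last>) -> 2246-11-05

Answer: cur=2244-09-25


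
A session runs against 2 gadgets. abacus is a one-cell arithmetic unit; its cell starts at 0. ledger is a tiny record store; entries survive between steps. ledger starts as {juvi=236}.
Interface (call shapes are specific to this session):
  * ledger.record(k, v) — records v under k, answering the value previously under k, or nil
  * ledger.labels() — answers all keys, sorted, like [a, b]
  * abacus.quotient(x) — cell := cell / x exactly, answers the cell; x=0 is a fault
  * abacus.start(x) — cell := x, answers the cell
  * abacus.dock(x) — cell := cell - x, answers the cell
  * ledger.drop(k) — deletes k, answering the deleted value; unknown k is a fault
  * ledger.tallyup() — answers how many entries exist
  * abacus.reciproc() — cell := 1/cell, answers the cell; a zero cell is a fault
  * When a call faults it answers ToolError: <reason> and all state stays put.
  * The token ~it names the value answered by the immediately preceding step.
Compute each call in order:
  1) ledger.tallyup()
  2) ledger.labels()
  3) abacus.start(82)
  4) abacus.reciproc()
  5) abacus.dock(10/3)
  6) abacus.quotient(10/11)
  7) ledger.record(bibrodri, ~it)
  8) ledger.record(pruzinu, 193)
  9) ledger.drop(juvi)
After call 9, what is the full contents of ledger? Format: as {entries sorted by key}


Answer: {bibrodri=-8987/2460, pruzinu=193}

Derivation:
$ ledger.tallyup
[out] 1
$ ledger.labels
[out] [juvi]
$ abacus.start x=82
[out] 82
$ abacus.reciproc
[out] 1/82
$ abacus.dock x=10/3
[out] -817/246
$ abacus.quotient x=10/11
[out] -8987/2460
$ ledger.record k=bibrodri v=~it
[out] nil
$ ledger.record k=pruzinu v=193
[out] nil
$ ledger.drop k=juvi
[out] 236


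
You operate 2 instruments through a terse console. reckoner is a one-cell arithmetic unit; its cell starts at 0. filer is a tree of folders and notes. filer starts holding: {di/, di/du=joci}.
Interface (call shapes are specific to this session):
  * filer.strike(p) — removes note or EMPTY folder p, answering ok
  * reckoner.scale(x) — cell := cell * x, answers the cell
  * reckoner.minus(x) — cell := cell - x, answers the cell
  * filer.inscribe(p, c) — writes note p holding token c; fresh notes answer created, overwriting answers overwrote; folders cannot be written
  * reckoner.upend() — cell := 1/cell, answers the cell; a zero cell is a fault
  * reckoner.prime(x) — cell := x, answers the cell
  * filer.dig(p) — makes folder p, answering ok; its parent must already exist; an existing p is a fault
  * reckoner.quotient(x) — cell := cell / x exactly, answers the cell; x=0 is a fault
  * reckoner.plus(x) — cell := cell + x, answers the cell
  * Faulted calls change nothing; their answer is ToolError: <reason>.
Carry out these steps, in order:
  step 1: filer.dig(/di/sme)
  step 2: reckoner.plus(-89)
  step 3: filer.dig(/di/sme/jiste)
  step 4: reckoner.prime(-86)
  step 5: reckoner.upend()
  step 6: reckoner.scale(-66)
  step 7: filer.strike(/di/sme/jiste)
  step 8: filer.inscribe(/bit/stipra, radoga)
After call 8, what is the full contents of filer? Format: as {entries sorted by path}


Answer: {di/, di/du=joci, di/sme/}

Derivation:
Calling dig(p=/di/sme), and see ok.
I invoke plus(x=-89), which returns -89.
Calling dig(p=/di/sme/jiste), giving ok.
Invoking prime(x=-86), and get -86.
Invoking upend, — result: -1/86.
I use scale(x=-66), and observe 33/43.
Next I call strike(p=/di/sme/jiste), and get ok.
Now I run inscribe(p=/bit/stipra, c=radoga), giving ToolError: no parent.


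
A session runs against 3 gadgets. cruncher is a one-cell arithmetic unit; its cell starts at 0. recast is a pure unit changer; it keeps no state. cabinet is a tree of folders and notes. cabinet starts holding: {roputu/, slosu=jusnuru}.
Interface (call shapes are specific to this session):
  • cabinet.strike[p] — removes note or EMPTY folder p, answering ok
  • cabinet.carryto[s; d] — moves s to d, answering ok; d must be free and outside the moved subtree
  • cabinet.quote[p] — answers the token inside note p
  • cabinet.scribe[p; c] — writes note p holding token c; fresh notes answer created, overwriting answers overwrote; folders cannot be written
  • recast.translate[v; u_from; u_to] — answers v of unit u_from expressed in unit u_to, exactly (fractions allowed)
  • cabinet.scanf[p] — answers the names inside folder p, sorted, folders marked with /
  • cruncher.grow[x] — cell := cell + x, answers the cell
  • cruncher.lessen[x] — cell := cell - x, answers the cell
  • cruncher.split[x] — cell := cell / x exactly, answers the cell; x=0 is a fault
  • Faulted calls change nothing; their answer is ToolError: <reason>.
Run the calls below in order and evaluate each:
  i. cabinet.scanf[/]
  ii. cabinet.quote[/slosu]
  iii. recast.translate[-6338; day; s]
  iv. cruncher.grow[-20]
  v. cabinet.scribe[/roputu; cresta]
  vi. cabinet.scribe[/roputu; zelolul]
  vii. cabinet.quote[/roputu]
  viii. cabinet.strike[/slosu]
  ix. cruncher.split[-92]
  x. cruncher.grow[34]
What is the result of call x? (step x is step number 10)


I try cabinet.scanf on p='/', giving [roputu/, slosu].
I try cabinet.quote on p='/slosu', which returns jusnuru.
I use recast.translate on v='-6338', u_from='day', u_to='s': -547603200.
Calling cruncher.grow on x='-20', and see -20.
Invoking cabinet.scribe on p='/roputu', c='cresta': ToolError: is a directory.
I invoke cabinet.scribe on p='/roputu', c='zelolul', yielding ToolError: is a directory.
Using cabinet.quote on p='/roputu', — result: ToolError: is a directory.
Using cabinet.strike on p='/slosu', giving ok.
Calling cruncher.split on x='-92', which returns 5/23.
Then cruncher.grow on x='34', and observe 787/23.

Answer: 787/23


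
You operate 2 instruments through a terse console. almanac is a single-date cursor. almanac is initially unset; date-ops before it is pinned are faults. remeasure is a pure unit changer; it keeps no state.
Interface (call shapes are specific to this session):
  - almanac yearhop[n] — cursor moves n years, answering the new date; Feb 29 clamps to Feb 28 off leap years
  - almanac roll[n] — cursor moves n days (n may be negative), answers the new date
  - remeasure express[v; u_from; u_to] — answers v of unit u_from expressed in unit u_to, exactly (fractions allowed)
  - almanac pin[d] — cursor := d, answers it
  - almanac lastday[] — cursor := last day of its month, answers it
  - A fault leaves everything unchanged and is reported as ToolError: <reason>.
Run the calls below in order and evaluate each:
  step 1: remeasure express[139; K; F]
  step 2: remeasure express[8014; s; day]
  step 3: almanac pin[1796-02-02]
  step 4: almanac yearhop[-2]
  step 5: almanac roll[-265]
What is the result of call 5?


→ remeasure express(v=139, u_from=K, u_to=F)
← -20947/100
→ remeasure express(v=8014, u_from=s, u_to=day)
← 4007/43200
→ almanac pin(d=1796-02-02)
← 1796-02-02
→ almanac yearhop(n=-2)
← 1794-02-02
→ almanac roll(n=-265)
← 1793-05-13

Answer: 1793-05-13


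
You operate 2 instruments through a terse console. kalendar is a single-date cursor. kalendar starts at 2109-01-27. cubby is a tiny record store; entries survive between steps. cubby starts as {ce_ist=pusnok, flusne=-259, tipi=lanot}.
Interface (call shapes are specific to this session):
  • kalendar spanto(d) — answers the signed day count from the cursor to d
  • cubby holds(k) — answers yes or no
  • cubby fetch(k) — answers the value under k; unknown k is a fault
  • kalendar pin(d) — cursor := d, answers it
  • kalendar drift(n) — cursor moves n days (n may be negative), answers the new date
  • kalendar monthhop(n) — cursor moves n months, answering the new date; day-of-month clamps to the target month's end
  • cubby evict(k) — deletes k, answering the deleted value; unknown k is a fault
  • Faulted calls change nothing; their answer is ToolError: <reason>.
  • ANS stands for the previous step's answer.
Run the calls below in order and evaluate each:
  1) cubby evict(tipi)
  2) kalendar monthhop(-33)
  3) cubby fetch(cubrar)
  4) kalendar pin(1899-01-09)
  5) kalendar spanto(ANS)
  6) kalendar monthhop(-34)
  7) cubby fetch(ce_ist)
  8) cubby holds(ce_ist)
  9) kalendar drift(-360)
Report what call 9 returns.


I call cubby evict using tipi, and get lanot.
Calling kalendar monthhop using -33: 2106-04-27.
Next I call cubby fetch using cubrar, which returns ToolError: no such key cubrar.
I call kalendar pin using 1899-01-09, and observe 1899-01-09.
Invoking kalendar spanto using ANS, which returns 0.
Now I run kalendar monthhop using -34, — result: 1896-03-09.
I use cubby fetch using ce_ist, — result: pusnok.
I use cubby holds using ce_ist, and observe yes.
Using kalendar drift using -360, and see 1895-03-15.

Answer: 1895-03-15


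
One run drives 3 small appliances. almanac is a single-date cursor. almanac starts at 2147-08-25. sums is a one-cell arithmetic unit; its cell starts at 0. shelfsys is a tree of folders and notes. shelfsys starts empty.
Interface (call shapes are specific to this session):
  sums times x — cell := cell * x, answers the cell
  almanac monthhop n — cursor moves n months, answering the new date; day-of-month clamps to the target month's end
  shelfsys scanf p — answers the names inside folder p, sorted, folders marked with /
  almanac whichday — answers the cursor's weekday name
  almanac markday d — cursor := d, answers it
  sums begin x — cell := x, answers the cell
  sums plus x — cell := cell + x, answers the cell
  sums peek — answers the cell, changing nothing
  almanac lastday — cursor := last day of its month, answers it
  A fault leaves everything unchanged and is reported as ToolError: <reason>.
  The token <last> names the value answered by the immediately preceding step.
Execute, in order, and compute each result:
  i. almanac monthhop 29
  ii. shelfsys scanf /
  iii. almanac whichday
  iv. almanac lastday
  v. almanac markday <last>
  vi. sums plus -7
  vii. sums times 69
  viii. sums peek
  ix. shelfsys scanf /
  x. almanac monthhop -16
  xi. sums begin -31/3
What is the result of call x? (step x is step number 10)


Answer: 2148-09-30

Derivation:
% almanac monthhop n: 29
= 2150-01-25
% shelfsys scanf p: /
= []
% almanac whichday
= Sunday
% almanac lastday
= 2150-01-31
% almanac markday d: <last>
= 2150-01-31
% sums plus x: -7
= -7
% sums times x: 69
= -483
% sums peek
= -483
% shelfsys scanf p: /
= []
% almanac monthhop n: -16
= 2148-09-30
% sums begin x: -31/3
= -31/3


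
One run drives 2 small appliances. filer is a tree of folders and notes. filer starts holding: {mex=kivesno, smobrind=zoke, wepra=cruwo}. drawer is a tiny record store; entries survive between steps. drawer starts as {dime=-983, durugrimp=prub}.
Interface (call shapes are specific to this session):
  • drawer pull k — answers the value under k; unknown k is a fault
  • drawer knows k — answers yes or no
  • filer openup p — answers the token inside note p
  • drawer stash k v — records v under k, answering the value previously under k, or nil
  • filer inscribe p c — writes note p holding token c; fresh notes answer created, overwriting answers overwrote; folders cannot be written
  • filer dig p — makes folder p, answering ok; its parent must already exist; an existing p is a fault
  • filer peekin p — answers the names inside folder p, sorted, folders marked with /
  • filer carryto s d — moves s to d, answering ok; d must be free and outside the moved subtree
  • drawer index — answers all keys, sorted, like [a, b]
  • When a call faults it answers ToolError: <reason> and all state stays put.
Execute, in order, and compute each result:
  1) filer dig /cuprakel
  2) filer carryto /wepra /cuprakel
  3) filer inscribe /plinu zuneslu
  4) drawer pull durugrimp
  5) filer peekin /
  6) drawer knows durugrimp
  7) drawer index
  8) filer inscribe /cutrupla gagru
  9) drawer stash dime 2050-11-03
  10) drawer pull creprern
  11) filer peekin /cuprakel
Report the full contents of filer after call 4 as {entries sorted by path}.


-- filer dig(p=/cuprakel) => ok
-- filer carryto(s=/wepra, d=/cuprakel) => ToolError: exists
-- filer inscribe(p=/plinu, c=zuneslu) => created
-- drawer pull(k=durugrimp) => prub
-- filer peekin(p=/) => [cuprakel/, mex, plinu, smobrind, wepra]
-- drawer knows(k=durugrimp) => yes
-- drawer index() => [dime, durugrimp]
-- filer inscribe(p=/cutrupla, c=gagru) => created
-- drawer stash(k=dime, v=2050-11-03) => -983
-- drawer pull(k=creprern) => ToolError: no such key creprern
-- filer peekin(p=/cuprakel) => []

Answer: {cuprakel/, mex=kivesno, plinu=zuneslu, smobrind=zoke, wepra=cruwo}


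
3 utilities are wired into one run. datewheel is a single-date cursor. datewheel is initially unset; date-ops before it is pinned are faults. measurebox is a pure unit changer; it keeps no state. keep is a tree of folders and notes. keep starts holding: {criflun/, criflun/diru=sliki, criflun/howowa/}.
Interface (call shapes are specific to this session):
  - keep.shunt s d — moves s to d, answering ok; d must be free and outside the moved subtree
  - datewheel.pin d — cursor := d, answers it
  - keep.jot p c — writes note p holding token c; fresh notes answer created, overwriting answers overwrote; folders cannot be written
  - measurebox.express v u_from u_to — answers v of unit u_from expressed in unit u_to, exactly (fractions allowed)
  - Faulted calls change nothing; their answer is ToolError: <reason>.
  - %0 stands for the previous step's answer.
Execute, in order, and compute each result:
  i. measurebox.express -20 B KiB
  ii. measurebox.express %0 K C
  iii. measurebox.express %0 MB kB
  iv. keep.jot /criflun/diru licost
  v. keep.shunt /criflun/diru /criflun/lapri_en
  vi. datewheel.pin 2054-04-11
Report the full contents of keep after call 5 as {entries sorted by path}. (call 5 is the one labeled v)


Answer: {criflun/, criflun/howowa/, criflun/lapri_en=licost}

Derivation:
Next I call express with v→-20, u_from→B, u_to→KiB, → -5/256.
I try express with v→%0, u_from→K, u_to→C, which returns -349657/1280.
I use express with v→%0, u_from→MB, u_to→kB, which returns -8741425/32.
Calling jot with p→/criflun/diru, c→licost, and get overwrote.
Invoking shunt with s→/criflun/diru, d→/criflun/lapri_en, giving ok.
Calling pin with d→2054-04-11, and get 2054-04-11.


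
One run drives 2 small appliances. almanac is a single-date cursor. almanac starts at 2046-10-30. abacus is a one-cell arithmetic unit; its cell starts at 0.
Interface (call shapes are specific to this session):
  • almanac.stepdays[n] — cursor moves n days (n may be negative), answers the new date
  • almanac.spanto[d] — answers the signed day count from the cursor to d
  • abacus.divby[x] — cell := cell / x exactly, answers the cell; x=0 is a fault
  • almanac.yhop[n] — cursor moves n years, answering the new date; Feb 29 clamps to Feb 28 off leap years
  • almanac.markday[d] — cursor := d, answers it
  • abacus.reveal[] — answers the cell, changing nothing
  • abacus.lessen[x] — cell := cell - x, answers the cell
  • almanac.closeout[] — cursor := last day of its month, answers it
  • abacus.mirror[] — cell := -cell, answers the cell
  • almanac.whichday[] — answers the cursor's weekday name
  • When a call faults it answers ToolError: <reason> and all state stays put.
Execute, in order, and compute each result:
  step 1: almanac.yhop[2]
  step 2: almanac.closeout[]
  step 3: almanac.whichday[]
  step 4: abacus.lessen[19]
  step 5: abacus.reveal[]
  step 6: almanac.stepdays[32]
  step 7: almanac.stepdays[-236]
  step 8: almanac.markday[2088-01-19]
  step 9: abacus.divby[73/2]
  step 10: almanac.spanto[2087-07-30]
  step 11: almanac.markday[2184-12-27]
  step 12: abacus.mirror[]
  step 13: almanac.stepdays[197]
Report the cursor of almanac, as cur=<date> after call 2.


Answer: cur=2048-10-31

Derivation:
Now I run almanac.yhop passing n='2': 2048-10-30.
I run almanac.closeout(), — result: 2048-10-31.
Calling almanac.whichday(), and get Saturday.
I try abacus.lessen passing x='19', and observe -19.
I try abacus.reveal, yielding -19.
I run almanac.stepdays passing n='32', yielding 2048-12-02.
I try almanac.stepdays passing n='-236', and see 2048-04-10.
I invoke almanac.markday passing d='2088-01-19', and get 2088-01-19.
Then abacus.divby passing x='73/2', yielding -38/73.
I run almanac.spanto passing d='2087-07-30': -173.
I try almanac.markday passing d='2184-12-27', giving 2184-12-27.
Next I call abacus.mirror: 38/73.
I try almanac.stepdays passing n='197', and observe 2185-07-12.


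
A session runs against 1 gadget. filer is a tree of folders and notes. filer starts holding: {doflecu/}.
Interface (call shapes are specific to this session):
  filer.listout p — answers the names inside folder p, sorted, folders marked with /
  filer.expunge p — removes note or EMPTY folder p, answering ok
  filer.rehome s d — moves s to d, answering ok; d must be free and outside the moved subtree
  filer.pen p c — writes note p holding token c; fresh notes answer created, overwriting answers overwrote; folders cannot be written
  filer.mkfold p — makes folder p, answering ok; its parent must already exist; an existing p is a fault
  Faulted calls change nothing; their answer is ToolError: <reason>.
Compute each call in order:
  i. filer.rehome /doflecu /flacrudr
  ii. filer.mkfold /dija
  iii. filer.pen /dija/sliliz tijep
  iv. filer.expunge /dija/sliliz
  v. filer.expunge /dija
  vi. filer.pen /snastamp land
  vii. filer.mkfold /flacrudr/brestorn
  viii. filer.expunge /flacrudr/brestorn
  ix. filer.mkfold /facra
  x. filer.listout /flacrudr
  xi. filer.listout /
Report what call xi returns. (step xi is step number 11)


Answer: [facra/, flacrudr/, snastamp]

Derivation:
% rehome s='/doflecu' d='/flacrudr'
:: ok
% mkfold p='/dija'
:: ok
% pen p='/dija/sliliz' c='tijep'
:: created
% expunge p='/dija/sliliz'
:: ok
% expunge p='/dija'
:: ok
% pen p='/snastamp' c='land'
:: created
% mkfold p='/flacrudr/brestorn'
:: ok
% expunge p='/flacrudr/brestorn'
:: ok
% mkfold p='/facra'
:: ok
% listout p='/flacrudr'
:: []
% listout p='/'
:: [facra/, flacrudr/, snastamp]


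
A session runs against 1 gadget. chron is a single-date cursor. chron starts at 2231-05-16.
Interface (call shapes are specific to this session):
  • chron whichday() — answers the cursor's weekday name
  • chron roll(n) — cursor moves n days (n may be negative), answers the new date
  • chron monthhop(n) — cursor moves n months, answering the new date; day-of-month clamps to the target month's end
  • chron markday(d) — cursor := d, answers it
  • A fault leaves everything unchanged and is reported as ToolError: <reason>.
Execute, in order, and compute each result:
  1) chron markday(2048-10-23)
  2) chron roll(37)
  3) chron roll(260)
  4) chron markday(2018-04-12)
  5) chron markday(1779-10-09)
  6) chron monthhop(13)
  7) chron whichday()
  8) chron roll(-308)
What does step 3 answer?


Answer: 2049-08-16

Derivation:
Step: chron markday[d='2048-10-23']
Result: 2048-10-23
Step: chron roll[n='37']
Result: 2048-11-29
Step: chron roll[n='260']
Result: 2049-08-16
Step: chron markday[d='2018-04-12']
Result: 2018-04-12
Step: chron markday[d='1779-10-09']
Result: 1779-10-09
Step: chron monthhop[n='13']
Result: 1780-11-09
Step: chron whichday[]
Result: Thursday
Step: chron roll[n='-308']
Result: 1780-01-06


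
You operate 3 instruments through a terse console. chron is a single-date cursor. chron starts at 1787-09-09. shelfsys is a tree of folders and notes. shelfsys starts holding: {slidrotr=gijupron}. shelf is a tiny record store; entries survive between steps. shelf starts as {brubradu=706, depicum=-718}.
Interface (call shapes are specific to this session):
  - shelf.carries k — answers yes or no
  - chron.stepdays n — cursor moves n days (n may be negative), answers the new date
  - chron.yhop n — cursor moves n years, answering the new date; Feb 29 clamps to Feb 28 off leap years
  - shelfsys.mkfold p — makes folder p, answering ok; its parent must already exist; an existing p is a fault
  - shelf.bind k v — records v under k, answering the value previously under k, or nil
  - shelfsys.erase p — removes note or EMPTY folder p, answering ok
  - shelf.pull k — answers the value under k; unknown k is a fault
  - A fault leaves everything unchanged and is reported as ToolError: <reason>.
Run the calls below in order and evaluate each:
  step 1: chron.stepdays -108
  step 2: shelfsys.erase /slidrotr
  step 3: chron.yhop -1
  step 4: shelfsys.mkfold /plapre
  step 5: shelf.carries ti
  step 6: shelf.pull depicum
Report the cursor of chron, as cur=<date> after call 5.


Answer: cur=1786-05-24

Derivation:
// chron.stepdays(n=-108) ~> 1787-05-24
// shelfsys.erase(p=/slidrotr) ~> ok
// chron.yhop(n=-1) ~> 1786-05-24
// shelfsys.mkfold(p=/plapre) ~> ok
// shelf.carries(k=ti) ~> no
// shelf.pull(k=depicum) ~> -718


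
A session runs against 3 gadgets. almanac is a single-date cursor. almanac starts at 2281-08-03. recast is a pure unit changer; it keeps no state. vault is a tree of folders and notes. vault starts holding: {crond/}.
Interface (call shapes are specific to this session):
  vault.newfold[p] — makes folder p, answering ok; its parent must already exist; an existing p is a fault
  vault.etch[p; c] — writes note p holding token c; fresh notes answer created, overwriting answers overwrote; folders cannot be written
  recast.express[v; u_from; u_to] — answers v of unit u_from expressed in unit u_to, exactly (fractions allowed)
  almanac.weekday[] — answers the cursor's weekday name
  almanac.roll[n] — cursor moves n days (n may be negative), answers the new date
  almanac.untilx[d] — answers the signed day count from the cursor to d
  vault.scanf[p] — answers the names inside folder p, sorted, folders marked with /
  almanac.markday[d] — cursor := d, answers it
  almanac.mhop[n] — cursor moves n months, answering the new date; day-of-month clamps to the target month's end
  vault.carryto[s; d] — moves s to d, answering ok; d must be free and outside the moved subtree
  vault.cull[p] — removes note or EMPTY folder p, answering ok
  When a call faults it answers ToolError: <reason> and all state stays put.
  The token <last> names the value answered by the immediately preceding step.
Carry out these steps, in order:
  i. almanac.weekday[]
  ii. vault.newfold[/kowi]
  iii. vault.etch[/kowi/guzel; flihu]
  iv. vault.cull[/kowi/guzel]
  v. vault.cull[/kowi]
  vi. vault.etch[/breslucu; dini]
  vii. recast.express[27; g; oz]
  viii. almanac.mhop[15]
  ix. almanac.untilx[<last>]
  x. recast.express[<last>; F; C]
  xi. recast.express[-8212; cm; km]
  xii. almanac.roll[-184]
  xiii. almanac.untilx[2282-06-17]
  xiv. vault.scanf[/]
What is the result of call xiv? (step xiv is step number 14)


Then almanac.weekday(), giving Wednesday.
I use vault.newfold passing p='/kowi', yielding ok.
Calling vault.etch passing p='/kowi/guzel', c='flihu': created.
I run vault.cull passing p='/kowi/guzel', and get ok.
Calling vault.cull passing p='/kowi', → ok.
Invoking vault.etch passing p='/breslucu', c='dini': created.
Using recast.express passing v='27', u_from='g', u_to='oz', and get 43200000/45359237.
I run almanac.mhop passing n='15', and observe 2282-11-03.
I use almanac.untilx passing d='<last>', → 0.
I try recast.express passing v='<last>', u_from='F', u_to='C', which returns -160/9.
Calling recast.express passing v='-8212', u_from='cm', u_to='km', and get -2053/25000.
Next I call almanac.roll passing n='-184', giving 2282-05-03.
Invoking almanac.untilx passing d='2282-06-17', — result: 45.
Next I call vault.scanf passing p='/', yielding [breslucu, crond/].

Answer: [breslucu, crond/]


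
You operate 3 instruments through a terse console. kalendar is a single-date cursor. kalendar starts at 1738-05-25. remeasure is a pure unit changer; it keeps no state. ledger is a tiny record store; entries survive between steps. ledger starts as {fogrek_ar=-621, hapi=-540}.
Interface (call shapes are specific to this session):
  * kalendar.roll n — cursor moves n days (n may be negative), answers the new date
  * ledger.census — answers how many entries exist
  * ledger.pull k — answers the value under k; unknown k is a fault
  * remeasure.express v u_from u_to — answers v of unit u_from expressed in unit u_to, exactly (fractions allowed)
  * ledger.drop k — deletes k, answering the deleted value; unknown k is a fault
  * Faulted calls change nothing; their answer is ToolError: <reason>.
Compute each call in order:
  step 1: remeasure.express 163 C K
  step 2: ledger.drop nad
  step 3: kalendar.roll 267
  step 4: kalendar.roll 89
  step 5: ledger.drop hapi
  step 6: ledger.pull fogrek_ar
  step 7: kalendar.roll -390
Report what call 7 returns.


Answer: 1738-04-21

Derivation:
% remeasure.express 163 C K
[out] 8723/20
% ledger.drop nad
[out] ToolError: no such key nad
% kalendar.roll 267
[out] 1739-02-16
% kalendar.roll 89
[out] 1739-05-16
% ledger.drop hapi
[out] -540
% ledger.pull fogrek_ar
[out] -621
% kalendar.roll -390
[out] 1738-04-21
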